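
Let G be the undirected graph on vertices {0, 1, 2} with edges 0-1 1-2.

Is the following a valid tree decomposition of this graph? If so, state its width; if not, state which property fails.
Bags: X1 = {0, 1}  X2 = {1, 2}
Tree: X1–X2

Every vertex of G appears in some bag (union = {0, 1, 2}); every edge is covered by a bag; and for each vertex v the set of bags containing v is connected in the bag tree. The decomposition is therefore valid. The largest bag has 2 vertices, so the width is 1.

Yes; width 1.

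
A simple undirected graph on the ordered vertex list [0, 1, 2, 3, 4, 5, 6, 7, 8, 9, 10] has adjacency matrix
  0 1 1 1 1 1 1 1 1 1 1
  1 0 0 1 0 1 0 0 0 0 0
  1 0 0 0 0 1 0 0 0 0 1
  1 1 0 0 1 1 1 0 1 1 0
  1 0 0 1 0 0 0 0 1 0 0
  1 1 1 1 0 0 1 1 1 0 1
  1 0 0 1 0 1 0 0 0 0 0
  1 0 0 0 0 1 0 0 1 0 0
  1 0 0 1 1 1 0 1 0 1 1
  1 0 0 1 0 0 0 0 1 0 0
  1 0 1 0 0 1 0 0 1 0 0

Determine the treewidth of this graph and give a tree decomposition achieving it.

Every bag has size at most 4, so the width is 4 − 1 = 3 and tw(G) ≤ 3. For the lower bound, the 4 vertices {0, 3, 8, 9} are pairwise adjacent, and any tree decomposition puts a clique entirely inside one bag — forcing width ≥ 3. Combining the bounds, tw(G) = 3.

Treewidth 3.
One optimal decomposition is:
Bags: B1 = {0, 3, 5, 8}  B2 = {0, 3, 4, 8}  B3 = {0, 1, 3, 5}  B4 = {0, 3, 8, 9}  B5 = {0, 5, 8, 10}  B6 = {0, 3, 5, 6}  B7 = {0, 2, 5, 10}  B8 = {0, 5, 7, 8}
Tree: B1–B2, B1–B3, B1–B4, B1–B5, B3–B6, B5–B7, B1–B8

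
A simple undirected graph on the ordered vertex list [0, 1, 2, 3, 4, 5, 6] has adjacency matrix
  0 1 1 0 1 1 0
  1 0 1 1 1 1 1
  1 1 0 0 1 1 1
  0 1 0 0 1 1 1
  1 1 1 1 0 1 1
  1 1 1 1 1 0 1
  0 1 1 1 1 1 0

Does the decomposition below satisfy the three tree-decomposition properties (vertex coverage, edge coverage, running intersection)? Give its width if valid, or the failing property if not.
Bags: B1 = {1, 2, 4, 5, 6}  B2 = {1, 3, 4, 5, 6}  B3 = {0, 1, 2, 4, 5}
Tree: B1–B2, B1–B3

Yes; width 4.

Checking the three conditions: (i) the bags cover all of {0, 1, 2, 3, 4, 5, 6}; (ii) for each edge, some bag contains both endpoints; (iii) the bags containing any fixed vertex form a subtree. All hold, so the decomposition is valid with width 5 − 1 = 4.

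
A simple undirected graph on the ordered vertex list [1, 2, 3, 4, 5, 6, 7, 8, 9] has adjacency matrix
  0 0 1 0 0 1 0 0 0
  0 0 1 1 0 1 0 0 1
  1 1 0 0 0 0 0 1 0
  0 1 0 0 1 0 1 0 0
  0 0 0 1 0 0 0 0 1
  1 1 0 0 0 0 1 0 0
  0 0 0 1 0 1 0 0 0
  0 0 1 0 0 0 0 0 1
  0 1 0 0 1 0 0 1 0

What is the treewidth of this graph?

3

A width-3 tree decomposition is:
Bags: B1 = {1, 3, 8, 9}  B2 = {1, 2, 3, 9}  B3 = {1, 2, 6, 9}  B4 = {2, 5, 6, 9}  B5 = {2, 4, 5, 6}  B6 = {4, 5, 6, 7}
Tree: B1–B2, B2–B3, B3–B4, B4–B5, B5–B6
Every bag has size at most 4, so the width is 4 − 1 = 3 and tw(G) ≤ 3. For the lower bound: the 4 vertex sets {1,3,8}, {9}, {2}, {4,5,6,7} are disjoint, each induces a connected subgraph, and every pair is joined by at least one edge of G. Contracting each set to a single vertex therefore yields K_{4} as a minor, and since treewidth is minor-monotone, tw(G) ≥ tw(K_{4}) = 3. The upper and lower bounds meet at 3, so that is the treewidth.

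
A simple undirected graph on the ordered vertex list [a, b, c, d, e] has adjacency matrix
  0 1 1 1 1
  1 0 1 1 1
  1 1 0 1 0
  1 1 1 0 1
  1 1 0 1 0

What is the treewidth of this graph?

3

A width-3 tree decomposition is:
Bags: B1 = {a, b, c, d}  B2 = {a, b, d, e}
Tree: B1–B2
Each bag holds 4 vertices, so the decomposition has width 3, which upper-bounds the treewidth. Conversely, {a, b, d, e} is a clique of size 4, and the vertices of any clique must share a bag in every tree decomposition; so some bag has ≥ 4 vertices and tw(G) ≥ 3. Therefore the treewidth is 3.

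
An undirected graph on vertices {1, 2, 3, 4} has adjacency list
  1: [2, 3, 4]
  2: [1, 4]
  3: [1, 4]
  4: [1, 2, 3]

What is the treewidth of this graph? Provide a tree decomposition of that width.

Treewidth 2.
One such decomposition:
Bags: B1 = {1, 3, 4}  B2 = {1, 2, 4}
Tree: B1–B2

Every bag has size at most 3, so the width is 3 − 1 = 2 and tw(G) ≤ 2. Conversely, {1, 2, 4} is a clique of size 3, and the vertices of any clique must share a bag in every tree decomposition; so some bag has ≥ 3 vertices and tw(G) ≥ 2. The upper and lower bounds meet at 2, so that is the treewidth.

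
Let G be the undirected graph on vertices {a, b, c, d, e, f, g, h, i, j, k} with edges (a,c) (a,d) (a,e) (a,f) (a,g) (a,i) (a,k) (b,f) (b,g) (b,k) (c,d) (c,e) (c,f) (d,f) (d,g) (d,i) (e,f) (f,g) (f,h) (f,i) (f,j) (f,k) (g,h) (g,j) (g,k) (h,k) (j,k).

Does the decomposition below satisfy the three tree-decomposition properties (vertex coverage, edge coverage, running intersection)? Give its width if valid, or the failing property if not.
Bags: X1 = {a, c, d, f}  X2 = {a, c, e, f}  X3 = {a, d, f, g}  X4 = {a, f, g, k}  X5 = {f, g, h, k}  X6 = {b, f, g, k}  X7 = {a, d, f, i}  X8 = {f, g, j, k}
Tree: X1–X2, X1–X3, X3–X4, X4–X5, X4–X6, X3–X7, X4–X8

Yes; width 3.

Every vertex of G appears in some bag (union = {a, b, c, d, e, f, g, h, i, j, k}); every edge is covered by a bag; and for each vertex v the set of bags containing v is connected in the bag tree. The decomposition is therefore valid. The largest bag has 4 vertices, so the width is 3.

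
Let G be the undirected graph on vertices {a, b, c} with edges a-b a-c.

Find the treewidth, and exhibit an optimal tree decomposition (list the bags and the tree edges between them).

Each bag holds 2 vertices, so the decomposition has width 1, which upper-bounds the treewidth. Since G has at least one edge (e.g. b–a), it is not an edgeless graph, so tw(G) ≥ 1. Combining the bounds, tw(G) = 1.

Treewidth 1.
Bags: B1 = {a, b}  B2 = {a, c}
Tree: B1–B2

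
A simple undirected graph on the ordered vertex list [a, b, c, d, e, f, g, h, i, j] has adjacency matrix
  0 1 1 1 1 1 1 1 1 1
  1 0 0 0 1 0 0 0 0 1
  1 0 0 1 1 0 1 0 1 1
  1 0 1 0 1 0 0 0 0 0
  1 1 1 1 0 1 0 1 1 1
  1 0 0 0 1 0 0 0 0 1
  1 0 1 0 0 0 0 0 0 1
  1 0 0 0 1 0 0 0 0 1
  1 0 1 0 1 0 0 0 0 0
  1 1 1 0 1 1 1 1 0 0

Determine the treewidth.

A width-3 tree decomposition is:
Bags: B1 = {a, c, g, j}  B2 = {a, c, e, j}  B3 = {a, c, d, e}  B4 = {a, e, f, j}  B5 = {a, c, e, i}  B6 = {a, e, h, j}  B7 = {a, b, e, j}
Tree: B1–B2, B2–B3, B2–B4, B2–B5, B4–B6, B6–B7
Each bag holds 4 vertices, so the decomposition has width 3, which upper-bounds the treewidth. On the other hand G contains the 4-clique {a, c, g, j}. A clique must lie in a single bag of any decomposition, so no decomposition can have width below 3. Therefore the treewidth is 3.

3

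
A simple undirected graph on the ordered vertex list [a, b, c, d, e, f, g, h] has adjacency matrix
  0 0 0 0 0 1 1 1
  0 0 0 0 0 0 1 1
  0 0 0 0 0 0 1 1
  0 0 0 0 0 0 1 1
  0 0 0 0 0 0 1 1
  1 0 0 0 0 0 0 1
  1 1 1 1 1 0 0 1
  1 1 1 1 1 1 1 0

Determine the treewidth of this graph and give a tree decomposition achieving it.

Treewidth 2.
One optimal decomposition is:
Bags: B1 = {b, g, h}  B2 = {a, g, h}  B3 = {c, g, h}  B4 = {e, g, h}  B5 = {a, f, h}  B6 = {d, g, h}
Tree: B1–B2, B1–B3, B3–B4, B2–B5, B4–B6

Every bag has size at most 3, so the width is 3 − 1 = 2 and tw(G) ≤ 2. On the other hand G contains the 3-clique {d, g, h}. A clique must lie in a single bag of any decomposition, so no decomposition can have width below 2. The upper and lower bounds meet at 2, so that is the treewidth.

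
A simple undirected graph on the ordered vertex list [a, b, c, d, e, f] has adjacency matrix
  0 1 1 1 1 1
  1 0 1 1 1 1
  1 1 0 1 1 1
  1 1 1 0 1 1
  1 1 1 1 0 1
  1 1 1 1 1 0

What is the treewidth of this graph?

A width-5 tree decomposition is:
Bags: B1 = {a, b, c, d, e, f}
Tree: (single bag)
With just one bag of size 6, the width is 6 − 1 = 5, so tw(G) ≤ 5. On the other hand G contains the 6-clique {a, b, c, d, e, f}. A clique must lie in a single bag of any decomposition, so no decomposition can have width below 5. Combining the bounds, tw(G) = 5.

5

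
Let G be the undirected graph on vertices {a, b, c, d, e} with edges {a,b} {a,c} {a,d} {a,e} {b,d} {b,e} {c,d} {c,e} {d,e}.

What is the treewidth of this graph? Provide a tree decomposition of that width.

The largest bag has 4 vertices, giving width 3; this decomposition certifies tw(G) ≤ 3. Conversely, {a, c, d, e} is a clique of size 4, and the vertices of any clique must share a bag in every tree decomposition; so some bag has ≥ 4 vertices and tw(G) ≥ 3. The upper and lower bounds meet at 3, so that is the treewidth.

Treewidth 3.
One such decomposition:
Bags: B1 = {a, c, d, e}  B2 = {a, b, d, e}
Tree: B1–B2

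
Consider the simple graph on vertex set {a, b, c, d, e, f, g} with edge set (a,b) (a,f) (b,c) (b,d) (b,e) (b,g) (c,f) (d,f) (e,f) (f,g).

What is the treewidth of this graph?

2

A width-2 tree decomposition is:
Bags: B1 = {b, e, f}  B2 = {a, b, f}  B3 = {b, d, f}  B4 = {b, c, f}  B5 = {b, f, g}
Tree: B1–B2, B2–B3, B3–B4, B4–B5
Every bag has size at most 3, so the width is 3 − 1 = 2 and tw(G) ≤ 2. The edges b–e–f–a–b form a cycle, so G is not a tree and its treewidth is at least 2. Combining the bounds, tw(G) = 2.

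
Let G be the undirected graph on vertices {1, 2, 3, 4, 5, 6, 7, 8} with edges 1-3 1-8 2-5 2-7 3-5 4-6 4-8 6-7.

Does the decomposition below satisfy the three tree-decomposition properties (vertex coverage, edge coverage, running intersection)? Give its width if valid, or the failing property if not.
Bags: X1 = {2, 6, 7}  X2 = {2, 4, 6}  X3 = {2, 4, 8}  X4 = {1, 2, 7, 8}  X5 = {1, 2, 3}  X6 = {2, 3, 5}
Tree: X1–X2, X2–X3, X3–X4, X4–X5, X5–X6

A tree decomposition must satisfy three properties: every vertex lies in some bag; for every edge, both endpoints lie together in some bag; and for every vertex, the bags containing it form a connected subtree. Here bags containing vertex 7 are not connected in the tree, so the decomposition is invalid.

No — bags containing vertex 7 are not connected in the tree.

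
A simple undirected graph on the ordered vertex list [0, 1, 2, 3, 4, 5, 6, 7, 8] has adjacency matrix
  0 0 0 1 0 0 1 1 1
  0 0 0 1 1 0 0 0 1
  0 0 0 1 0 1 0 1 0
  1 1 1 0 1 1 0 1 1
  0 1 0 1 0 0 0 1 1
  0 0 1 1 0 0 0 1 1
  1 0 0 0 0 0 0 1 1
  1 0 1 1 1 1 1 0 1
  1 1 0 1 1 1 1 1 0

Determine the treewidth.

A width-3 tree decomposition is:
Bags: B1 = {3, 4, 7, 8}  B2 = {3, 5, 7, 8}  B3 = {0, 3, 7, 8}  B4 = {0, 6, 7, 8}  B5 = {1, 3, 4, 8}  B6 = {2, 3, 5, 7}
Tree: B1–B2, B1–B3, B3–B4, B1–B5, B2–B6
Every bag has size at most 4, so the width is 4 − 1 = 3 and tw(G) ≤ 3. On the other hand G contains the 4-clique {1, 3, 4, 8}. A clique must lie in a single bag of any decomposition, so no decomposition can have width below 3. The upper and lower bounds meet at 3, so that is the treewidth.

3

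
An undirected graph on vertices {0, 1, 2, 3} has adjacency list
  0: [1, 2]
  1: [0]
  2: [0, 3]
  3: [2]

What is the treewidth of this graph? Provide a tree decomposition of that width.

Treewidth 1.
Bags: B1 = {0, 2}  B2 = {0, 1}  B3 = {2, 3}
Tree: B1–B2, B1–B3

The largest bag has 2 vertices, giving width 1; this decomposition certifies tw(G) ≤ 1. G has an edge, so its treewidth is at least 1. Therefore the treewidth is 1.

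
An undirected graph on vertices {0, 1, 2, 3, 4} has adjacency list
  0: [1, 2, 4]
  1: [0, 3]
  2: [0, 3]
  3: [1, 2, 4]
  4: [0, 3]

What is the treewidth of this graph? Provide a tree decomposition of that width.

Each bag holds 3 vertices, so the decomposition has width 2, which upper-bounds the treewidth. Since 3–4–0–2–3 is a cycle in G, G is not acyclic. Forests are exactly the graphs of treewidth ≤ 1, so tw(G) ≥ 2. The upper and lower bounds meet at 2, so that is the treewidth.

Treewidth 2.
One such decomposition:
Bags: B1 = {0, 3, 4}  B2 = {0, 2, 3}  B3 = {0, 1, 3}
Tree: B1–B2, B2–B3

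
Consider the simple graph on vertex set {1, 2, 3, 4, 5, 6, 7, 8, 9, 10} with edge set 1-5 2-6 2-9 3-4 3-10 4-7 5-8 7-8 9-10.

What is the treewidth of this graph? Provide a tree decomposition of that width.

Every bag has size at most 2, so the width is 2 − 1 = 1 and tw(G) ≤ 1. Any graph with an edge has treewidth ≥ 1, and G has the edge 6–2. The upper and lower bounds meet at 1, so that is the treewidth.

Treewidth 1.
Bags: B1 = {2, 6}  B2 = {2, 9}  B3 = {9, 10}  B4 = {3, 10}  B5 = {3, 4}  B6 = {4, 7}  B7 = {7, 8}  B8 = {5, 8}  B9 = {1, 5}
Tree: B1–B2, B2–B3, B3–B4, B4–B5, B5–B6, B6–B7, B7–B8, B8–B9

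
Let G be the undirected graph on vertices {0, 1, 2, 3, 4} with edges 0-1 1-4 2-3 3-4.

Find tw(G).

A width-1 tree decomposition is:
Bags: B1 = {2, 3}  B2 = {3, 4}  B3 = {1, 4}  B4 = {0, 1}
Tree: B1–B2, B2–B3, B3–B4
The largest bag has 2 vertices, giving width 1; this decomposition certifies tw(G) ≤ 1. G has an edge, so its treewidth is at least 1. Hence tw(G) = 1 exactly.

1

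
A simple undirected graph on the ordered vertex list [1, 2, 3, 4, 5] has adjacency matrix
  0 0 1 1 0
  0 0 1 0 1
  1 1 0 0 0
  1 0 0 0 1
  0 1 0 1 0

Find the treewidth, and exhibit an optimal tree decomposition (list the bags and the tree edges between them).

Treewidth 2.
One optimal decomposition is:
Bags: B1 = {1, 4, 5}  B2 = {1, 3, 5}  B3 = {2, 3, 5}
Tree: B1–B2, B2–B3

Every bag has size at most 3, so the width is 3 − 1 = 2 and tw(G) ≤ 2. For the lower bound, G contains the cycle 5–4–1–3–2–5, so G is not a forest; only forests have treewidth ≤ 1, hence tw(G) ≥ 2. Hence tw(G) = 2 exactly.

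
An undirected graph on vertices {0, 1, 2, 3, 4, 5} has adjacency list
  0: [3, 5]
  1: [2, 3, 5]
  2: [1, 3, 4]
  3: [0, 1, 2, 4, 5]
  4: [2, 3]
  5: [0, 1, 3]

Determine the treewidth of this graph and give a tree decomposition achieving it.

Treewidth 2.
One such decomposition:
Bags: B1 = {2, 3, 4}  B2 = {1, 2, 3}  B3 = {1, 3, 5}  B4 = {0, 3, 5}
Tree: B1–B2, B2–B3, B3–B4

The largest bag has 3 vertices, giving width 2; this decomposition certifies tw(G) ≤ 2. Conversely, {0, 3, 5} is a clique of size 3, and the vertices of any clique must share a bag in every tree decomposition; so some bag has ≥ 3 vertices and tw(G) ≥ 2. Hence tw(G) = 2 exactly.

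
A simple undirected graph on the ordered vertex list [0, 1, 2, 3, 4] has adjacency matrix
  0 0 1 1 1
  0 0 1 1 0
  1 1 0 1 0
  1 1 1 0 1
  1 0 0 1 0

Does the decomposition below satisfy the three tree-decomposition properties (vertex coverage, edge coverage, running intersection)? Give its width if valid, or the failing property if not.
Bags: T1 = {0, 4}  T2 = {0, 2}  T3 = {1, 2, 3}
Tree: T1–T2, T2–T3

A tree decomposition must satisfy three properties: every vertex lies in some bag; for every edge, both endpoints lie together in some bag; and for every vertex, the bags containing it form a connected subtree. Here edge (4,3) lies in no bag, so the decomposition is invalid.

No — edge (4,3) lies in no bag.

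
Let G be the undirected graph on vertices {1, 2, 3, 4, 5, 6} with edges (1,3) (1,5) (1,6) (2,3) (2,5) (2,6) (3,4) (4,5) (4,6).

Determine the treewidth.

A width-3 tree decomposition is:
Bags: B1 = {3, 4, 5, 6}  B2 = {2, 3, 5, 6}  B3 = {1, 3, 5, 6}
Tree: B1–B2, B2–B3
The largest bag has 4 vertices, giving width 3; this decomposition certifies tw(G) ≤ 3. For the lower bound: the 4 vertex sets {3,4}, {2,6}, {5}, {1} are disjoint, each induces a connected subgraph, and every pair is joined by at least one edge of G. Contracting each set to a single vertex therefore yields K_{4} as a minor, and since treewidth is minor-monotone, tw(G) ≥ tw(K_{4}) = 3. Therefore the treewidth is 3.

3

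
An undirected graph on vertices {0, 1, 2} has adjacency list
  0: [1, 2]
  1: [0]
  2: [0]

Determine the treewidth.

1

A width-1 tree decomposition is:
Bags: B1 = {0, 1}  B2 = {0, 2}
Tree: B1–B2
Every bag has size at most 2, so the width is 2 − 1 = 1 and tw(G) ≤ 1. Since G has at least one edge (e.g. 1–0), it is not an edgeless graph, so tw(G) ≥ 1. Hence tw(G) = 1 exactly.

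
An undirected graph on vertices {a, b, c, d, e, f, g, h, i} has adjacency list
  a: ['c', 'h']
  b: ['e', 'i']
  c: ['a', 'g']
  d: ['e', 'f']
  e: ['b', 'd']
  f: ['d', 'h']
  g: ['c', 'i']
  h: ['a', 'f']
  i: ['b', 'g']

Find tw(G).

2

A width-2 tree decomposition is:
Bags: B1 = {c, g, i}  B2 = {a, c, i}  B3 = {a, h, i}  B4 = {f, h, i}  B5 = {d, f, i}  B6 = {d, e, i}  B7 = {b, e, i}
Tree: B1–B2, B2–B3, B3–B4, B4–B5, B5–B6, B6–B7
Each bag holds 3 vertices, so the decomposition has width 2, which upper-bounds the treewidth. The edges i–g–c–a–h–f–d–e–b–i form a cycle, so G is not a tree and its treewidth is at least 2. The upper and lower bounds meet at 2, so that is the treewidth.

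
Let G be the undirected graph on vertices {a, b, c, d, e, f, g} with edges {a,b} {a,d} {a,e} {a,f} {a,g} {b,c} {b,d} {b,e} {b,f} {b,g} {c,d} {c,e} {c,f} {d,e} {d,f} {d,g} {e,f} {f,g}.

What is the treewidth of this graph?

4

A width-4 tree decomposition is:
Bags: B1 = {b, c, d, e, f}  B2 = {a, b, d, e, f}  B3 = {a, b, d, f, g}
Tree: B1–B2, B2–B3
Each bag holds 5 vertices, so the decomposition has width 4, which upper-bounds the treewidth. For the lower bound, the 5 vertices {a, b, d, f, g} are pairwise adjacent, and any tree decomposition puts a clique entirely inside one bag — forcing width ≥ 4. Therefore the treewidth is 4.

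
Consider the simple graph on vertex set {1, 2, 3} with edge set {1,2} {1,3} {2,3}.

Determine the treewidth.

A width-2 tree decomposition is:
Bags: B1 = {1, 2, 3}
Tree: (single bag)
A single bag containing all 3 vertices is trivially a valid decomposition of width 2. On the other hand G contains the 3-clique {1, 2, 3}. A clique must lie in a single bag of any decomposition, so no decomposition can have width below 2. Hence tw(G) = 2 exactly.

2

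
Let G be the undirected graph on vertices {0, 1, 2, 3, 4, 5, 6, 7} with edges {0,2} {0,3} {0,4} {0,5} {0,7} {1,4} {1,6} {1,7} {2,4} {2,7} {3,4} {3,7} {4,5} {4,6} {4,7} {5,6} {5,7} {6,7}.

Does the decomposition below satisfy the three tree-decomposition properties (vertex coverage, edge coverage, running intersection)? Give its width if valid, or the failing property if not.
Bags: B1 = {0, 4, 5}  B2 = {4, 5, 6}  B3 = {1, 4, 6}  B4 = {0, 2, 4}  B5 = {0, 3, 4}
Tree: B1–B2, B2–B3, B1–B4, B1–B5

No — vertex 7 appears in no bag.

A tree decomposition must satisfy three properties: every vertex lies in some bag; for every edge, both endpoints lie together in some bag; and for every vertex, the bags containing it form a connected subtree. Here vertex 7 appears in no bag, so the decomposition is invalid.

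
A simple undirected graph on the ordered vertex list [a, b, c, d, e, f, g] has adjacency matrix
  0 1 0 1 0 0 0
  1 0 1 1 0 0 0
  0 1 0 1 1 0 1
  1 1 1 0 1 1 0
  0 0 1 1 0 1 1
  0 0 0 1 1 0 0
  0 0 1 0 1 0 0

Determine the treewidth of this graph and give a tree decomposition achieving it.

Every bag has size at most 3, so the width is 3 − 1 = 2 and tw(G) ≤ 2. Conversely, {c, d, e} is a clique of size 3, and the vertices of any clique must share a bag in every tree decomposition; so some bag has ≥ 3 vertices and tw(G) ≥ 2. The upper and lower bounds meet at 2, so that is the treewidth.

Treewidth 2.
One such decomposition:
Bags: B1 = {c, d, e}  B2 = {d, e, f}  B3 = {b, c, d}  B4 = {a, b, d}  B5 = {c, e, g}
Tree: B1–B2, B1–B3, B3–B4, B1–B5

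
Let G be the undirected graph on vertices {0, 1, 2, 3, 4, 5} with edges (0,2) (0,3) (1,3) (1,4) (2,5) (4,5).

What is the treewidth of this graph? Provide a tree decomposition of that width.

Treewidth 2.
One optimal decomposition is:
Bags: B1 = {1, 4, 5}  B2 = {1, 3, 5}  B3 = {0, 3, 5}  B4 = {0, 2, 5}
Tree: B1–B2, B2–B3, B3–B4

Every bag has size at most 3, so the width is 3 − 1 = 2 and tw(G) ≤ 2. Since 5–4–1–3–0–2–5 is a cycle in G, G is not acyclic. Forests are exactly the graphs of treewidth ≤ 1, so tw(G) ≥ 2. Hence tw(G) = 2 exactly.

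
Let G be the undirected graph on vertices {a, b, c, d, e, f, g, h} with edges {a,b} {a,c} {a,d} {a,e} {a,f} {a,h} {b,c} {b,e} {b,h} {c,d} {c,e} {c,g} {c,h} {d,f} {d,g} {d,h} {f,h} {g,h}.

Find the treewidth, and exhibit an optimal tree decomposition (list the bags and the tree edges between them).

Treewidth 3.
One optimal decomposition is:
Bags: B1 = {a, d, f, h}  B2 = {a, c, d, h}  B3 = {a, b, c, h}  B4 = {a, b, c, e}  B5 = {c, d, g, h}
Tree: B1–B2, B2–B3, B3–B4, B2–B5

The largest bag has 4 vertices, giving width 3; this decomposition certifies tw(G) ≤ 3. For the lower bound, the 4 vertices {a, b, c, e} are pairwise adjacent, and any tree decomposition puts a clique entirely inside one bag — forcing width ≥ 3. Therefore the treewidth is 3.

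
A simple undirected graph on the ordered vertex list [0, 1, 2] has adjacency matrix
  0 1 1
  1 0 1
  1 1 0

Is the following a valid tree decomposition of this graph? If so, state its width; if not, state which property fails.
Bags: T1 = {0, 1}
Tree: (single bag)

No — vertex 2 appears in no bag.

A tree decomposition must satisfy three properties: every vertex lies in some bag; for every edge, both endpoints lie together in some bag; and for every vertex, the bags containing it form a connected subtree. Here vertex 2 appears in no bag, so the decomposition is invalid.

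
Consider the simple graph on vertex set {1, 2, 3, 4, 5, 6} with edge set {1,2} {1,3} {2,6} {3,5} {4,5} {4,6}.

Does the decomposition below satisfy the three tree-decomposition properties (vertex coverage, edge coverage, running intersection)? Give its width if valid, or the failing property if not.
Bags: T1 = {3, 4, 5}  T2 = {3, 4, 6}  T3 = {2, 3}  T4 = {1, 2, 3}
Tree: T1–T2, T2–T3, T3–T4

No — edge (6,2) lies in no bag.

A tree decomposition must satisfy three properties: every vertex lies in some bag; for every edge, both endpoints lie together in some bag; and for every vertex, the bags containing it form a connected subtree. Here edge (6,2) lies in no bag, so the decomposition is invalid.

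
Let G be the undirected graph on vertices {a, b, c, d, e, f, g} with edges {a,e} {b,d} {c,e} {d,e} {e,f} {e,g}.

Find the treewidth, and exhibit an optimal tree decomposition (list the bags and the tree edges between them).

Treewidth 1.
Bags: B1 = {c, e}  B2 = {d, e}  B3 = {b, d}  B4 = {e, f}  B5 = {a, e}  B6 = {e, g}
Tree: B1–B2, B2–B3, B2–B4, B1–B5, B2–B6

Each bag holds 2 vertices, so the decomposition has width 1, which upper-bounds the treewidth. Any graph with an edge has treewidth ≥ 1, and G has the edge e–c. Therefore the treewidth is 1.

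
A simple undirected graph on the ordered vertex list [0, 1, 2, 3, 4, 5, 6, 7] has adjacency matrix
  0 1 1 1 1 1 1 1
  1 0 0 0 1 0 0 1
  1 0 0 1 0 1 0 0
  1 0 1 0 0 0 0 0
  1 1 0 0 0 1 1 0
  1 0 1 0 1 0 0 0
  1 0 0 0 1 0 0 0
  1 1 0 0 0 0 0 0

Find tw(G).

2

A width-2 tree decomposition is:
Bags: B1 = {0, 4, 6}  B2 = {0, 1, 4}  B3 = {0, 4, 5}  B4 = {0, 2, 5}  B5 = {0, 1, 7}  B6 = {0, 2, 3}
Tree: B1–B2, B1–B3, B3–B4, B2–B5, B4–B6
Every bag has size at most 3, so the width is 3 − 1 = 2 and tw(G) ≤ 2. On the other hand G contains the 3-clique {0, 2, 3}. A clique must lie in a single bag of any decomposition, so no decomposition can have width below 2. The upper and lower bounds meet at 2, so that is the treewidth.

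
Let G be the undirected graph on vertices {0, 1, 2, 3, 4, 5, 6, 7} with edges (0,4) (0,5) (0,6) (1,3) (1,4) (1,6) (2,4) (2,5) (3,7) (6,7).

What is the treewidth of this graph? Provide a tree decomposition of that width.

Treewidth 2.
One optimal decomposition is:
Bags: B1 = {0, 2, 5}  B2 = {0, 2, 4}  B3 = {0, 4, 6}  B4 = {1, 4, 6}  B5 = {1, 6, 7}  B6 = {1, 3, 7}
Tree: B1–B2, B2–B3, B3–B4, B4–B5, B5–B6

Each bag holds 3 vertices, so the decomposition has width 2, which upper-bounds the treewidth. For the lower bound, G contains the cycle 5–2–4–0–5, so G is not a forest; only forests have treewidth ≤ 1, hence tw(G) ≥ 2. Therefore the treewidth is 2.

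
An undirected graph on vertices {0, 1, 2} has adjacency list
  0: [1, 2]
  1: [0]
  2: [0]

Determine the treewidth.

1

A width-1 tree decomposition is:
Bags: B1 = {0, 1}  B2 = {0, 2}
Tree: B1–B2
Each bag holds 2 vertices, so the decomposition has width 1, which upper-bounds the treewidth. G has an edge, so its treewidth is at least 1. Hence tw(G) = 1 exactly.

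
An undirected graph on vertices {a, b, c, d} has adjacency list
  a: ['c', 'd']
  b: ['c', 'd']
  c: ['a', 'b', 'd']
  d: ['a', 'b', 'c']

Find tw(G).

2

A width-2 tree decomposition is:
Bags: B1 = {b, c, d}  B2 = {a, c, d}
Tree: B1–B2
Each bag holds 3 vertices, so the decomposition has width 2, which upper-bounds the treewidth. For the lower bound, the 3 vertices {a, c, d} are pairwise adjacent, and any tree decomposition puts a clique entirely inside one bag — forcing width ≥ 2. Combining the bounds, tw(G) = 2.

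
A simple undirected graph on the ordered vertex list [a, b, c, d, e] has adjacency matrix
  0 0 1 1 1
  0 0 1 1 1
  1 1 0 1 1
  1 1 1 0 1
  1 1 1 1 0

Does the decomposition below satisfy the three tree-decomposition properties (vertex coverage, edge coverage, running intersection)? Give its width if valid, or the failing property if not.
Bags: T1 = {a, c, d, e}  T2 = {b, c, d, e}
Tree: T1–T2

Checking the three conditions: (i) the bags cover all of {a, b, c, d, e}; (ii) for each edge, some bag contains both endpoints; (iii) the bags containing any fixed vertex form a subtree. All hold, so the decomposition is valid with width 4 − 1 = 3.

Yes; width 3.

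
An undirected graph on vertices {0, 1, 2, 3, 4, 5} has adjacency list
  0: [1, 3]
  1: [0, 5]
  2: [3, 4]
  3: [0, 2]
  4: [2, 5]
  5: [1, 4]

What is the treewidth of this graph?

A width-2 tree decomposition is:
Bags: B1 = {2, 4, 5}  B2 = {1, 2, 5}  B3 = {0, 1, 2}  B4 = {0, 2, 3}
Tree: B1–B2, B2–B3, B3–B4
The largest bag has 3 vertices, giving width 2; this decomposition certifies tw(G) ≤ 2. Since 2–4–5–1–0–3–2 is a cycle in G, G is not acyclic. Forests are exactly the graphs of treewidth ≤ 1, so tw(G) ≥ 2. Combining the bounds, tw(G) = 2.

2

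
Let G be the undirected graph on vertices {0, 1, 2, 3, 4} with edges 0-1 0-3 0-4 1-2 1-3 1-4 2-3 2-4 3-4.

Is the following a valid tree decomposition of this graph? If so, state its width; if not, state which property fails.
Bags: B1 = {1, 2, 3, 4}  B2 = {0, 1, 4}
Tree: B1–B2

No — edge (3,0) lies in no bag.

A tree decomposition must satisfy three properties: every vertex lies in some bag; for every edge, both endpoints lie together in some bag; and for every vertex, the bags containing it form a connected subtree. Here edge (3,0) lies in no bag, so the decomposition is invalid.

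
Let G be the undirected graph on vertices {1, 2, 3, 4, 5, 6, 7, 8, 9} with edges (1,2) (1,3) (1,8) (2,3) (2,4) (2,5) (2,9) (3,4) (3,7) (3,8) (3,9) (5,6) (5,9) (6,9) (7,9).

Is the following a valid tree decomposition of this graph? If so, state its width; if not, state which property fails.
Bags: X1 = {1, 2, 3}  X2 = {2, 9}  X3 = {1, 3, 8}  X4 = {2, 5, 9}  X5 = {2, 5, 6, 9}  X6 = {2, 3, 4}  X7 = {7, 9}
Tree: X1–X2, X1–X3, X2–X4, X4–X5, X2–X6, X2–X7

No — edge (3,9) lies in no bag.

A tree decomposition must satisfy three properties: every vertex lies in some bag; for every edge, both endpoints lie together in some bag; and for every vertex, the bags containing it form a connected subtree. Here edge (3,9) lies in no bag, so the decomposition is invalid.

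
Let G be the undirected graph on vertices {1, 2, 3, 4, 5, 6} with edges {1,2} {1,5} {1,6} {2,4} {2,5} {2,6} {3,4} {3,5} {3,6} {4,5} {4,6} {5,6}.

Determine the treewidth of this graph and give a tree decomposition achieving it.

The largest bag has 4 vertices, giving width 3; this decomposition certifies tw(G) ≤ 3. On the other hand G contains the 4-clique {1, 2, 5, 6}. A clique must lie in a single bag of any decomposition, so no decomposition can have width below 3. Therefore the treewidth is 3.

Treewidth 3.
Bags: B1 = {1, 2, 5, 6}  B2 = {2, 4, 5, 6}  B3 = {3, 4, 5, 6}
Tree: B1–B2, B2–B3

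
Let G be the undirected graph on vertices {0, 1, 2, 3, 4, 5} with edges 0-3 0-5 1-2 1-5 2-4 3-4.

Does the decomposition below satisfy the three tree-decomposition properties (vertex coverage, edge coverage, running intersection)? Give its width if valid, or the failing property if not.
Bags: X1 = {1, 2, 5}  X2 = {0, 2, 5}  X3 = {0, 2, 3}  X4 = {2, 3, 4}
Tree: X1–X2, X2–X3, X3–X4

Yes; width 2.

Checking the three conditions: (i) the bags cover all of {0, 1, 2, 3, 4, 5}; (ii) for each edge, some bag contains both endpoints; (iii) the bags containing any fixed vertex form a subtree. All hold, so the decomposition is valid with width 3 − 1 = 2.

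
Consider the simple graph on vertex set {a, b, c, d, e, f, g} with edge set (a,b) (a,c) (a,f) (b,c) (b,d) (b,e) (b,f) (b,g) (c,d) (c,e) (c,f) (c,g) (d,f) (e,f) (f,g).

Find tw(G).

A width-3 tree decomposition is:
Bags: B1 = {a, b, c, f}  B2 = {b, c, e, f}  B3 = {b, c, f, g}  B4 = {b, c, d, f}
Tree: B1–B2, B1–B3, B1–B4
Each bag holds 4 vertices, so the decomposition has width 3, which upper-bounds the treewidth. On the other hand G contains the 4-clique {b, c, d, f}. A clique must lie in a single bag of any decomposition, so no decomposition can have width below 3. Therefore the treewidth is 3.

3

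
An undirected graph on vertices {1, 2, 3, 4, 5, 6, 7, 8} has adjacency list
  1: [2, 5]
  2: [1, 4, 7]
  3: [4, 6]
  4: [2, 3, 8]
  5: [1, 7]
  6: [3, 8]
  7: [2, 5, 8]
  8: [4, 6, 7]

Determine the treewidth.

A width-2 tree decomposition is:
Bags: B1 = {3, 6, 8}  B2 = {3, 4, 8}  B3 = {4, 7, 8}  B4 = {2, 4, 7}  B5 = {2, 5, 7}  B6 = {1, 2, 5}
Tree: B1–B2, B2–B3, B3–B4, B4–B5, B5–B6
Every bag has size at most 3, so the width is 3 − 1 = 2 and tw(G) ≤ 2. Since 6–3–4–8–6 is a cycle in G, G is not acyclic. Forests are exactly the graphs of treewidth ≤ 1, so tw(G) ≥ 2. Hence tw(G) = 2 exactly.

2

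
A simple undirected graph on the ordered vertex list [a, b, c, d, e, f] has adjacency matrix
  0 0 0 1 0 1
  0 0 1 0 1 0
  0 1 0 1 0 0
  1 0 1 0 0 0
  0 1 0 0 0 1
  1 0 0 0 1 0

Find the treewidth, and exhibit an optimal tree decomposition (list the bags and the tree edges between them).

Treewidth 2.
One such decomposition:
Bags: B1 = {a, e, f}  B2 = {a, b, e}  B3 = {a, b, c}  B4 = {a, c, d}
Tree: B1–B2, B2–B3, B3–B4

Each bag holds 3 vertices, so the decomposition has width 2, which upper-bounds the treewidth. Since a–f–e–b–c–d–a is a cycle in G, G is not acyclic. Forests are exactly the graphs of treewidth ≤ 1, so tw(G) ≥ 2. Combining the bounds, tw(G) = 2.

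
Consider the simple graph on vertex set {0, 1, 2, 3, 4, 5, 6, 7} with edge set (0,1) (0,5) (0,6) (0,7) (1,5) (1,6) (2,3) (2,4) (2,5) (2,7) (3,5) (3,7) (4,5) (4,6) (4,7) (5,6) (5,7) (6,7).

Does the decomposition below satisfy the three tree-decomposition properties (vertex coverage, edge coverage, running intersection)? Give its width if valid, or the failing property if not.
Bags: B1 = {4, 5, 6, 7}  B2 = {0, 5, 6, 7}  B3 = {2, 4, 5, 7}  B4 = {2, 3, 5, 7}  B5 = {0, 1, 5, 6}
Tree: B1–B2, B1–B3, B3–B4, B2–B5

Every vertex of G appears in some bag (union = {0, 1, 2, 3, 4, 5, 6, 7}); every edge is covered by a bag; and for each vertex v the set of bags containing v is connected in the bag tree. The decomposition is therefore valid. The largest bag has 4 vertices, so the width is 3.

Yes; width 3.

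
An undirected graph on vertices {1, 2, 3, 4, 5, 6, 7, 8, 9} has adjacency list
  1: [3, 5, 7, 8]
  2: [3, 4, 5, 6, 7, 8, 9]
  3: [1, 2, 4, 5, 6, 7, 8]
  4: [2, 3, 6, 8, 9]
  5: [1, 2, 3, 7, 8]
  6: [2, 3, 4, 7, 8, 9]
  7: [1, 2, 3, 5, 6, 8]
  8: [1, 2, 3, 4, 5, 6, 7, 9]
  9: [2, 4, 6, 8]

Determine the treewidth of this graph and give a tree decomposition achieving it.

Treewidth 4.
One optimal decomposition is:
Bags: B1 = {2, 3, 5, 7, 8}  B2 = {2, 3, 6, 7, 8}  B3 = {2, 3, 4, 6, 8}  B4 = {1, 3, 5, 7, 8}  B5 = {2, 4, 6, 8, 9}
Tree: B1–B2, B2–B3, B1–B4, B3–B5

Each bag holds 5 vertices, so the decomposition has width 4, which upper-bounds the treewidth. For the lower bound, the 5 vertices {1, 3, 5, 7, 8} are pairwise adjacent, and any tree decomposition puts a clique entirely inside one bag — forcing width ≥ 4. Therefore the treewidth is 4.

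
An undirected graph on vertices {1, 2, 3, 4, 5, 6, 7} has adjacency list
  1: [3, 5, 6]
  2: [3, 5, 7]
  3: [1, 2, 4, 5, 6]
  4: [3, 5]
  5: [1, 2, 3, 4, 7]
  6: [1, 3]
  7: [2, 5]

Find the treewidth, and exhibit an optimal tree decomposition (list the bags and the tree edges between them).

Treewidth 2.
One such decomposition:
Bags: B1 = {2, 3, 5}  B2 = {1, 3, 5}  B3 = {3, 4, 5}  B4 = {1, 3, 6}  B5 = {2, 5, 7}
Tree: B1–B2, B2–B3, B2–B4, B1–B5

The largest bag has 3 vertices, giving width 2; this decomposition certifies tw(G) ≤ 2. Conversely, {1, 3, 5} is a clique of size 3, and the vertices of any clique must share a bag in every tree decomposition; so some bag has ≥ 3 vertices and tw(G) ≥ 2. Combining the bounds, tw(G) = 2.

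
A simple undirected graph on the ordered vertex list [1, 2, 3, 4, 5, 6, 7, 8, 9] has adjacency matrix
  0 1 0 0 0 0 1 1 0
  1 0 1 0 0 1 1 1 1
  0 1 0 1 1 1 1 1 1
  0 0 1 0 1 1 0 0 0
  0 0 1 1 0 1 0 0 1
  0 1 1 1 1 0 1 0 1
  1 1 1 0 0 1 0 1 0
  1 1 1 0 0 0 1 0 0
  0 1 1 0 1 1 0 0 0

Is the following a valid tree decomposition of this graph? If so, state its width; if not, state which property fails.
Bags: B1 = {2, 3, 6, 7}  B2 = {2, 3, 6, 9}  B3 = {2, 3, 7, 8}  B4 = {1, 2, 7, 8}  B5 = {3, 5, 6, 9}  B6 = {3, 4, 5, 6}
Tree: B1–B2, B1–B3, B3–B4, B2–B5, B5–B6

Yes; width 3.

Every vertex of G appears in some bag (union = {1, 2, 3, 4, 5, 6, 7, 8, 9}); every edge is covered by a bag; and for each vertex v the set of bags containing v is connected in the bag tree. The decomposition is therefore valid. The largest bag has 4 vertices, so the width is 3.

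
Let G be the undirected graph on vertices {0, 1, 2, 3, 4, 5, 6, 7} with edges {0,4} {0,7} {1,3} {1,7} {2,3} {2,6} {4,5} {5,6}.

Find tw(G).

A width-2 tree decomposition is:
Bags: B1 = {0, 4, 7}  B2 = {4, 5, 7}  B3 = {5, 6, 7}  B4 = {2, 6, 7}  B5 = {2, 3, 7}  B6 = {1, 3, 7}
Tree: B1–B2, B2–B3, B3–B4, B4–B5, B5–B6
Each bag holds 3 vertices, so the decomposition has width 2, which upper-bounds the treewidth. Since 7–0–4–5–6–2–3–1–7 is a cycle in G, G is not acyclic. Forests are exactly the graphs of treewidth ≤ 1, so tw(G) ≥ 2. The upper and lower bounds meet at 2, so that is the treewidth.

2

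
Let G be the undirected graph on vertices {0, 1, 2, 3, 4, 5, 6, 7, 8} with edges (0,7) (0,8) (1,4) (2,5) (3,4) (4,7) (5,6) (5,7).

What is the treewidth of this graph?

1

A width-1 tree decomposition is:
Bags: B1 = {0, 7}  B2 = {5, 7}  B3 = {0, 8}  B4 = {4, 7}  B5 = {1, 4}  B6 = {5, 6}  B7 = {2, 5}  B8 = {3, 4}
Tree: B1–B2, B1–B3, B1–B4, B4–B5, B2–B6, B6–B7, B4–B8
Every bag has size at most 2, so the width is 2 − 1 = 1 and tw(G) ≤ 1. Any graph with an edge has treewidth ≥ 1, and G has the edge 0–7. The upper and lower bounds meet at 1, so that is the treewidth.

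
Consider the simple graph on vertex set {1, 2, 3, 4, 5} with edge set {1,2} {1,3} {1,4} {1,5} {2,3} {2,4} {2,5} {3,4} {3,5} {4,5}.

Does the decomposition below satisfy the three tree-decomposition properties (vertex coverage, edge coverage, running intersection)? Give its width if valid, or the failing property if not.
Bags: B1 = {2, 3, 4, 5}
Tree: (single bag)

No — vertex 1 appears in no bag.

A tree decomposition must satisfy three properties: every vertex lies in some bag; for every edge, both endpoints lie together in some bag; and for every vertex, the bags containing it form a connected subtree. Here vertex 1 appears in no bag, so the decomposition is invalid.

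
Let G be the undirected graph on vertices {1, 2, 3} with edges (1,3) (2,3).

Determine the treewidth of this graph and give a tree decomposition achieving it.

Treewidth 1.
One optimal decomposition is:
Bags: B1 = {2, 3}  B2 = {1, 3}
Tree: B1–B2

Each bag holds 2 vertices, so the decomposition has width 1, which upper-bounds the treewidth. Since G has at least one edge (e.g. 3–2), it is not an edgeless graph, so tw(G) ≥ 1. Combining the bounds, tw(G) = 1.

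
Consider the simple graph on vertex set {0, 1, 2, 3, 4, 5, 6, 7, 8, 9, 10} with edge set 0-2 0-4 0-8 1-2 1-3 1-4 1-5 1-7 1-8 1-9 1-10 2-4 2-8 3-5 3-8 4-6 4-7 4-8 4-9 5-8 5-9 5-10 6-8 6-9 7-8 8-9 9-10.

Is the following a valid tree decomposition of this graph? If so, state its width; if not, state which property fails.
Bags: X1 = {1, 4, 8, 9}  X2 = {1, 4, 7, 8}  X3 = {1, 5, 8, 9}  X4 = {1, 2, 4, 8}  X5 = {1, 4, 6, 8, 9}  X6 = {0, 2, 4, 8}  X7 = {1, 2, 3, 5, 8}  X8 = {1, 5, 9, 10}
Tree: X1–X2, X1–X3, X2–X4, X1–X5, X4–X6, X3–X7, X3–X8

No — bags containing vertex 2 are not connected in the tree.

A tree decomposition must satisfy three properties: every vertex lies in some bag; for every edge, both endpoints lie together in some bag; and for every vertex, the bags containing it form a connected subtree. Here bags containing vertex 2 are not connected in the tree, so the decomposition is invalid.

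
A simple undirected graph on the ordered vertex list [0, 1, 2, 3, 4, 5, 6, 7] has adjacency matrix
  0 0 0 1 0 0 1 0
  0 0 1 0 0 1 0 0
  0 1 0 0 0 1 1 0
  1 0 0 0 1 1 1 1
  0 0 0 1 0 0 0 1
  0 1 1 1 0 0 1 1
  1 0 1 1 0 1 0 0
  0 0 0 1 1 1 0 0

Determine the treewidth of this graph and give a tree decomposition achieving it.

Treewidth 2.
One optimal decomposition is:
Bags: B1 = {3, 5, 6}  B2 = {2, 5, 6}  B3 = {0, 3, 6}  B4 = {1, 2, 5}  B5 = {3, 5, 7}  B6 = {3, 4, 7}
Tree: B1–B2, B1–B3, B2–B4, B1–B5, B5–B6

Each bag holds 3 vertices, so the decomposition has width 2, which upper-bounds the treewidth. Conversely, {1, 2, 5} is a clique of size 3, and the vertices of any clique must share a bag in every tree decomposition; so some bag has ≥ 3 vertices and tw(G) ≥ 2. The upper and lower bounds meet at 2, so that is the treewidth.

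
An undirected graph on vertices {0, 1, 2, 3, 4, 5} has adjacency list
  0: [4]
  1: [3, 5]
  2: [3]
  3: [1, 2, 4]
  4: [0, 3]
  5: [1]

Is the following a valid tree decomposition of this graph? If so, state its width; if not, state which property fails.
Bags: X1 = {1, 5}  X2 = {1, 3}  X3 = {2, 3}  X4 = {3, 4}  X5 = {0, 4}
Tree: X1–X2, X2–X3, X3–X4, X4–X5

Checking the three conditions: (i) the bags cover all of {0, 1, 2, 3, 4, 5}; (ii) for each edge, some bag contains both endpoints; (iii) the bags containing any fixed vertex form a subtree. All hold, so the decomposition is valid with width 2 − 1 = 1.

Yes; width 1.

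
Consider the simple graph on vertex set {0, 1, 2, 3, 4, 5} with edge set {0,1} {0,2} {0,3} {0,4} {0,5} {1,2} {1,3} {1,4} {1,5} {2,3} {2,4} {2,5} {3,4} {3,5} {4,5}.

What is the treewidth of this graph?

A width-5 tree decomposition is:
Bags: B1 = {0, 1, 2, 3, 4, 5}
Tree: (single bag)
With just one bag of size 6, the width is 6 − 1 = 5, so tw(G) ≤ 5. Conversely, {0, 1, 2, 3, 4, 5} is a clique of size 6, and the vertices of any clique must share a bag in every tree decomposition; so some bag has ≥ 6 vertices and tw(G) ≥ 5. Therefore the treewidth is 5.

5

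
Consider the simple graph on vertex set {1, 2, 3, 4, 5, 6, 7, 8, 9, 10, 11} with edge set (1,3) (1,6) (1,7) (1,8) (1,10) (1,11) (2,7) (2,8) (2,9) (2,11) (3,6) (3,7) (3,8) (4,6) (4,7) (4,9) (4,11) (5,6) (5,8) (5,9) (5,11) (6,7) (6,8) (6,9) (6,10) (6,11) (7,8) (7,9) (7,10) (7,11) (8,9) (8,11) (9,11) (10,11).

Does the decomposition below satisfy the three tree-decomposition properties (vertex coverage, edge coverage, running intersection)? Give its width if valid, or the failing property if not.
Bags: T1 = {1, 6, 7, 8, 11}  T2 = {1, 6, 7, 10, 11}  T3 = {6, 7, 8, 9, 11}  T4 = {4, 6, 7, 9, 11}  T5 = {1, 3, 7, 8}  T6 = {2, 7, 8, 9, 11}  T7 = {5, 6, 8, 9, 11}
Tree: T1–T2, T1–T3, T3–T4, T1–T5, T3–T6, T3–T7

A tree decomposition must satisfy three properties: every vertex lies in some bag; for every edge, both endpoints lie together in some bag; and for every vertex, the bags containing it form a connected subtree. Here edge (6,3) lies in no bag, so the decomposition is invalid.

No — edge (6,3) lies in no bag.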